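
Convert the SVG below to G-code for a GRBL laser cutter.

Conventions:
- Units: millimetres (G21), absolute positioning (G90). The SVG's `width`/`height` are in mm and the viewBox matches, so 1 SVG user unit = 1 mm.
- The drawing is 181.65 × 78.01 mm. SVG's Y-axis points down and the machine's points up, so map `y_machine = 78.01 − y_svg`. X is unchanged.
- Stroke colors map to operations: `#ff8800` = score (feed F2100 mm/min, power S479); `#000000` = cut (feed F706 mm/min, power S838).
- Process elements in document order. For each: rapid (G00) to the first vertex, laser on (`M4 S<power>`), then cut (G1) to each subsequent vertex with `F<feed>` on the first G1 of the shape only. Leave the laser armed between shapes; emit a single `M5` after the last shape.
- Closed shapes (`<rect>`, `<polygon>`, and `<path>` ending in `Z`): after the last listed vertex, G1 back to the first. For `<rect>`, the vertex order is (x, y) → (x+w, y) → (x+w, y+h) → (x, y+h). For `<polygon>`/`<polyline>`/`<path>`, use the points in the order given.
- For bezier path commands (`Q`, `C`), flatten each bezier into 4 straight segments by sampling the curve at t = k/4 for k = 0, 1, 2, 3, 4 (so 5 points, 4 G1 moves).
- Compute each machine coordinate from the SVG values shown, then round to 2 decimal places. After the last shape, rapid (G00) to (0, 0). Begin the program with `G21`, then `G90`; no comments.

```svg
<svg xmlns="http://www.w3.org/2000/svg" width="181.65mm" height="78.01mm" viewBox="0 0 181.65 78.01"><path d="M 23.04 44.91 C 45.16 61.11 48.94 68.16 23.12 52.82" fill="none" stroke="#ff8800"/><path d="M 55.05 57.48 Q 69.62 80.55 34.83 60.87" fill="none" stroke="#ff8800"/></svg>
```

G21
G90
G00 X23.04 Y33.10
M4 S479
G1 X36.02 Y22.87 F2100
G1 X41.06 Y17.32
G1 X37.11 Y17.68
G1 X23.12 Y25.19
G00 X55.05 Y20.53
M4 S479
G1 X59.25 Y11.67 F2100
G1 X57.28 Y8.15
G1 X49.14 Y9.97
G1 X34.83 Y17.14
M5
G00 X0.00 Y0.00

viewBox `0 0 181.65 78.01` with mm width/height → 1 unit = 1 mm. Flip: y_m = 78.01 − y_svg.

**Shape 1** — `<path>` cubic bezier, stroke `#ff8800` → score (S479, F2100). Control points (SVG): P0=(23.04,44.91), P1=(45.16,61.11), P2=(48.94,68.16), P3=(23.12,52.82); sampled at t=k/4. Machine vertices: (23.04,33.10) → (36.02,22.87) → (41.06,17.32) → (37.11,17.68) → (23.12,25.19). Open path.

**Shape 2** — `<path>` quadratic bezier, stroke `#ff8800` → score (S479, F2100). Control points (SVG): P0=(55.05,57.48), P1=(69.62,80.55), P2=(34.83,60.87); sampled at t=k/4. Machine vertices: (55.05,20.53) → (59.25,11.67) → (57.28,8.15) → (49.14,9.97) → (34.83,17.14). Open path.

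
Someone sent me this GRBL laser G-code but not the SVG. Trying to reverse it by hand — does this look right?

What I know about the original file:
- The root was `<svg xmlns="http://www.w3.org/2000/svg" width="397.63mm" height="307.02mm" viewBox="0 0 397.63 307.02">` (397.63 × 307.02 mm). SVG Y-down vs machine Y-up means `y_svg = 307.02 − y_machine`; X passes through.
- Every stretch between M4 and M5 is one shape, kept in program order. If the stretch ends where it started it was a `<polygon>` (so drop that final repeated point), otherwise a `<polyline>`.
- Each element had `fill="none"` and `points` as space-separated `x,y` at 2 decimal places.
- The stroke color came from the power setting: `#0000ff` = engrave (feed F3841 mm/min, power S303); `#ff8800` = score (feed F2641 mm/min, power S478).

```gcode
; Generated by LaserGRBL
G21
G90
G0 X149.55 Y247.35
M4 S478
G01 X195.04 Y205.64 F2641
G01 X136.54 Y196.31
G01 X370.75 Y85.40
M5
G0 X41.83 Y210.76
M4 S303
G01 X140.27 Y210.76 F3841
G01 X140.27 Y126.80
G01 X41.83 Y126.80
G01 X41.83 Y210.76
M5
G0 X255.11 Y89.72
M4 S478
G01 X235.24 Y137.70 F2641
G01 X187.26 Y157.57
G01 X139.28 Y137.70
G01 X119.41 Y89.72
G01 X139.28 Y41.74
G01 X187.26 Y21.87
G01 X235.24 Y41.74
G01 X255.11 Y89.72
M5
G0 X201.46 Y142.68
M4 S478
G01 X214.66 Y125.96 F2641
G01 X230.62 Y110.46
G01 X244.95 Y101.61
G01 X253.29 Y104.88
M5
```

<svg xmlns="http://www.w3.org/2000/svg" width="397.63mm" height="307.02mm" viewBox="0 0 397.63 307.02">
  <polyline points="149.55,59.67 195.04,101.38 136.54,110.71 370.75,221.62" fill="none" stroke="#ff8800"/>
  <polygon points="41.83,96.26 140.27,96.26 140.27,180.22 41.83,180.22" fill="none" stroke="#0000ff"/>
  <polygon points="255.11,217.30 235.24,169.32 187.26,149.45 139.28,169.32 119.41,217.30 139.28,265.28 187.26,285.15 235.24,265.28" fill="none" stroke="#ff8800"/>
  <polyline points="201.46,164.34 214.66,181.06 230.62,196.56 244.95,205.41 253.29,202.14" fill="none" stroke="#ff8800"/>
</svg>

Machine Y-up, SVG Y-down with viewBox height 307.02, so y_svg = 307.02 − y_machine; X carries over.

Run 1: the run's S478 means `#ff8800` (score). The run is open, so emit a `<polyline>` with points (Y-flipped): 149.55,59.67 195.04,101.38 136.54,110.71 370.75,221.62.

Run 2: the run's S303 means `#0000ff` (engrave). The run returns to its start, so emit a `<polygon>` with points (Y-flipped): 41.83,96.26 140.27,96.26 140.27,180.22 41.83,180.22.

Run 3: S478 ⇒ score layer `#ff8800`. The run returns to its start, so emit a `<polygon>` with points (Y-flipped): 255.11,217.30 235.24,169.32 187.26,149.45 139.28,169.32 119.41,217.30 139.28,265.28 187.26,285.15 235.24,265.28.

Run 4: S478 ⇒ score layer `#ff8800`. The run is open, so emit a `<polyline>` with points (Y-flipped): 201.46,164.34 214.66,181.06 230.62,196.56 244.95,205.41 253.29,202.14.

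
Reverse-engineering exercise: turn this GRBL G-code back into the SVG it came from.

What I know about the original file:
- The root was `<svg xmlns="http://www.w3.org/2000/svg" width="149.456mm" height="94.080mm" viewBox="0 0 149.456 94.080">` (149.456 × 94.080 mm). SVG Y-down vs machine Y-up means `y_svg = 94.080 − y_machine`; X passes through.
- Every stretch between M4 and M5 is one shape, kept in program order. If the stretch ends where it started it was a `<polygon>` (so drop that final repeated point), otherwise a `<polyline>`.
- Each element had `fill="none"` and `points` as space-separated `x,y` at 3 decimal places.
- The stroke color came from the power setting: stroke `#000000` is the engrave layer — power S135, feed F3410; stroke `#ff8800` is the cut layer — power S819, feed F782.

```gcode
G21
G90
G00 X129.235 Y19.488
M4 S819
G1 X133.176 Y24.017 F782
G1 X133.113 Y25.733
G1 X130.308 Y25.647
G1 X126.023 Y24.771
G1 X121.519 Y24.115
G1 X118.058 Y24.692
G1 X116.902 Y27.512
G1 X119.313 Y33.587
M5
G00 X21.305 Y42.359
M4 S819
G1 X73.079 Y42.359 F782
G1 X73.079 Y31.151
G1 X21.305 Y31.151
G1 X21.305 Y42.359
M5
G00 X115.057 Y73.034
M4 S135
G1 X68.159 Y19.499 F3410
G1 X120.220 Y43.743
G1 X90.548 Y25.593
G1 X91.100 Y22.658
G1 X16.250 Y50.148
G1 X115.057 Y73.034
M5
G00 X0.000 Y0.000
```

<svg xmlns="http://www.w3.org/2000/svg" width="149.456mm" height="94.080mm" viewBox="0 0 149.456 94.080">
  <polyline points="129.235,74.592 133.176,70.063 133.113,68.347 130.308,68.433 126.023,69.309 121.519,69.965 118.058,69.388 116.902,66.568 119.313,60.493" fill="none" stroke="#ff8800"/>
  <polygon points="21.305,51.721 73.079,51.721 73.079,62.929 21.305,62.929" fill="none" stroke="#ff8800"/>
  <polygon points="115.057,21.046 68.159,74.581 120.220,50.337 90.548,68.487 91.100,71.422 16.250,43.932" fill="none" stroke="#000000"/>
</svg>

y_svg = 94.080 − y_m.

[1] S819→`#ff8800` (cut); open run; points: 129.235,74.592 133.176,70.063 133.113,68.347 130.308,68.433 126.023,69.309 121.519,69.965 118.058,69.388 116.902,66.568 119.313,60.493

[2] S819→`#ff8800` (cut); closed run; points: 21.305,51.721 73.079,51.721 73.079,62.929 21.305,62.929

[3] S135→`#000000` (engrave); closed run; points: 115.057,21.046 68.159,74.581 120.220,50.337 90.548,68.487 91.100,71.422 16.250,43.932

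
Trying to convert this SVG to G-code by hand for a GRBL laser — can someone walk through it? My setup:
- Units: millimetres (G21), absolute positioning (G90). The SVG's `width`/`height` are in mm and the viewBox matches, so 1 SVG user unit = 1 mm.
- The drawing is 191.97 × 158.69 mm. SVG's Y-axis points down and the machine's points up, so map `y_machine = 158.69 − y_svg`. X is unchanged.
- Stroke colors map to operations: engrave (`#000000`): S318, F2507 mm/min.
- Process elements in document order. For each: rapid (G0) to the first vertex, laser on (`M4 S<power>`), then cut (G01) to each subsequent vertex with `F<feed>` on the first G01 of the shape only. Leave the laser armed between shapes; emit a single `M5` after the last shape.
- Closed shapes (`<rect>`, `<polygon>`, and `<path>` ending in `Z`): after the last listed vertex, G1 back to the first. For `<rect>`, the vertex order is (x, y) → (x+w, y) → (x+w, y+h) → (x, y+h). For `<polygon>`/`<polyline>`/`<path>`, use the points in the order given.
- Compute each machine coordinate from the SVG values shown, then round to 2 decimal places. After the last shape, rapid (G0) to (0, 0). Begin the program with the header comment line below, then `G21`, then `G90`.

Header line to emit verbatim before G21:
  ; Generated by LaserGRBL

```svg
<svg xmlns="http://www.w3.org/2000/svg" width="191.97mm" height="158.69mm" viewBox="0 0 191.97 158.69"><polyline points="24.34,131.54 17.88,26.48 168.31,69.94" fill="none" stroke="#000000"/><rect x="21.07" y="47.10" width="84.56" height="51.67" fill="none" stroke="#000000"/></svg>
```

Since the viewBox matches the mm dimensions, user units are millimetres directly. The only transform is the Y-flip y_m = 158.69 − y_svg.

Shape 1 is a open polyline drawn with `<polyline>`. Its stroke #000000 means engrave at S318, F2507. After flipping Y the toolpath is (24.34,27.15) → (17.88,132.21) → (168.31,88.75).

Shape 2 is a rectangle drawn with `<rect>`. Its stroke #000000 means engrave at S318, F2507. After flipping Y the toolpath is (21.07,111.59) → (105.63,111.59) → (105.63,59.92) → (21.07,59.92) → (21.07,111.59), returning to the start.

; Generated by LaserGRBL
G21
G90
G0 X24.34 Y27.15
M4 S318
G01 X17.88 Y132.21 F2507
G01 X168.31 Y88.75
G0 X21.07 Y111.59
M4 S318
G01 X105.63 Y111.59 F2507
G01 X105.63 Y59.92
G01 X21.07 Y59.92
G01 X21.07 Y111.59
M5
G0 X0.00 Y0.00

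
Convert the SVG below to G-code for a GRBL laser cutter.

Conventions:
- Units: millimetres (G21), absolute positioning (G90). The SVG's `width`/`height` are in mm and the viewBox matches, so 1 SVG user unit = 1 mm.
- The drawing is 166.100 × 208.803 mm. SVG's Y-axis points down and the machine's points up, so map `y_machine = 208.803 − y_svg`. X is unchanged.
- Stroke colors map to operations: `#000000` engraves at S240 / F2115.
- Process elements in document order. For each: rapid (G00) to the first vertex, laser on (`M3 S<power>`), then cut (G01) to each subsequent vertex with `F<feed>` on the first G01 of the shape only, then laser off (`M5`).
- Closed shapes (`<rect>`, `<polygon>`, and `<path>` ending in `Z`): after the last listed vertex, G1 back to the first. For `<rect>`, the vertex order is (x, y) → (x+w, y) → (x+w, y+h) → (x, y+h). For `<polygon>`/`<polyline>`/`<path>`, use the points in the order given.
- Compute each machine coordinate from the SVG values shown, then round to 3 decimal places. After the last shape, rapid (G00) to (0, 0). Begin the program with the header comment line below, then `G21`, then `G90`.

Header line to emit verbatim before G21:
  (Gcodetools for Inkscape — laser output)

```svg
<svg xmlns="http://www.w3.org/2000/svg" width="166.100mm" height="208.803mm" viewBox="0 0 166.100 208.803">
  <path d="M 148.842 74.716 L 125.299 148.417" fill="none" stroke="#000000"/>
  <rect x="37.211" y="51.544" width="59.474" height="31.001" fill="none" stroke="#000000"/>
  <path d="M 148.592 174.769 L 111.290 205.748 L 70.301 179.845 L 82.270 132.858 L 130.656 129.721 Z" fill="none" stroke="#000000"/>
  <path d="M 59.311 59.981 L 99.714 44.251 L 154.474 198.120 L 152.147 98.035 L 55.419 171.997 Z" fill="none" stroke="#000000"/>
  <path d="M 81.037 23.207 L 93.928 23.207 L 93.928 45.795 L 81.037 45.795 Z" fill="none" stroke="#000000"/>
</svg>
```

(Gcodetools for Inkscape — laser output)
G21
G90
G00 X148.842 Y134.087
M3 S240
G01 X125.299 Y60.386 F2115
M5
G00 X37.211 Y157.259
M3 S240
G01 X96.685 Y157.259 F2115
G01 X96.685 Y126.258
G01 X37.211 Y126.258
G01 X37.211 Y157.259
M5
G00 X148.592 Y34.034
M3 S240
G01 X111.290 Y3.055 F2115
G01 X70.301 Y28.958
G01 X82.270 Y75.945
G01 X130.656 Y79.082
G01 X148.592 Y34.034
M5
G00 X59.311 Y148.822
M3 S240
G01 X99.714 Y164.552 F2115
G01 X154.474 Y10.683
G01 X152.147 Y110.768
G01 X55.419 Y36.806
G01 X59.311 Y148.822
M5
G00 X81.037 Y185.596
M3 S240
G01 X93.928 Y185.596 F2115
G01 X93.928 Y163.008
G01 X81.037 Y163.008
G01 X81.037 Y185.596
M5
G00 X0.000 Y0.000

viewBox `0 0 166.100 208.803` with mm width/height → 1 unit = 1 mm. Flip: y_m = 208.803 − y_svg.

**Shape 1** — `<path>` line segment, stroke `#000000` → engrave (S240, F2115). Machine vertices: (148.842,134.087) → (125.299,60.386). Open path.

**Shape 2** — `<rect>` rectangle, stroke `#000000` → engrave (S240, F2115). Machine vertices: (37.211,157.259) → (96.685,157.259) → (96.685,126.258) → (37.211,126.258) → (37.211,157.259). Closed: final G1 returns to the first vertex.

**Shape 3** — `<path>` regular polygon, stroke `#000000` → engrave (S240, F2115). Machine vertices: (148.592,34.034) → (111.290,3.055) → (70.301,28.958) → (82.270,75.945) → (130.656,79.082) → (148.592,34.034). Closed: final G1 returns to the first vertex.

**Shape 4** — `<path>` closed polygon, stroke `#000000` → engrave (S240, F2115). Machine vertices: (59.311,148.822) → (99.714,164.552) → (154.474,10.683) → (152.147,110.768) → (55.419,36.806) → (59.311,148.822). Closed: final G1 returns to the first vertex.

**Shape 5** — `<path>` rectangle, stroke `#000000` → engrave (S240, F2115). Machine vertices: (81.037,185.596) → (93.928,185.596) → (93.928,163.008) → (81.037,163.008) → (81.037,185.596). Closed: final G1 returns to the first vertex.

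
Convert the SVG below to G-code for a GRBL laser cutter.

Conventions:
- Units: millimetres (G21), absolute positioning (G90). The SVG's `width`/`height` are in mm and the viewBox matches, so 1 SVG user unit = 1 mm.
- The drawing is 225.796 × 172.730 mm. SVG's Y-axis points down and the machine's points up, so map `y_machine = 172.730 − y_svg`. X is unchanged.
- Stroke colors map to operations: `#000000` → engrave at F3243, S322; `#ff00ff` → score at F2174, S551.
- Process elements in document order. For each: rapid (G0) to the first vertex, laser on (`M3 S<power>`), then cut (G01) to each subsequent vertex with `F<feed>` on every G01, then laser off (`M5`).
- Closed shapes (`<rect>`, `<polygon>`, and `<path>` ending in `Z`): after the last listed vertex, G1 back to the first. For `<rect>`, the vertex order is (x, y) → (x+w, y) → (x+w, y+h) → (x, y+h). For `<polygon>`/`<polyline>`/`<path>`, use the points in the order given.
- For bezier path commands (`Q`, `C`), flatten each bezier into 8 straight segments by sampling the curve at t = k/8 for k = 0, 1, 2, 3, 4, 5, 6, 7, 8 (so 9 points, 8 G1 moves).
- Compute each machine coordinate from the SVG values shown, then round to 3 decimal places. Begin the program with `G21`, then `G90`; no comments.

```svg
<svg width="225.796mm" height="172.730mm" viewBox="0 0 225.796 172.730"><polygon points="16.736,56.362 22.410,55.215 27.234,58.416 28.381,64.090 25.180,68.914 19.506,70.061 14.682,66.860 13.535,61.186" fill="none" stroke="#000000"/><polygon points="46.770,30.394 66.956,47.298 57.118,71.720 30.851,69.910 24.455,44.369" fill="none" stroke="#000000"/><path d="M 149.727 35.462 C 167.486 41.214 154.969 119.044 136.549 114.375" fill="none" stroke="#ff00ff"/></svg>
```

1 u = 1 mm; y_m = 172.730 − y.

[1] `<polygon>` regular polygon, #000000→engrave S322 F3243: (16.736,116.368) → (22.410,117.515) → (27.234,114.314) → (28.381,108.640) → (25.180,103.816) → (19.506,102.669) → (14.682,105.870) → (13.535,111.544) → (16.736,116.368) (closed)

[2] `<polygon>` regular polygon, #000000→engrave S322 F3243: (46.770,142.336) → (66.956,125.432) → (57.118,101.010) → (30.851,102.820) → (24.455,128.361) → (46.770,142.336) (closed)

[3] `<path>` cubic bezier, #ff00ff→score S551 F2174: (149.727,137.268) → (155.015,132.034) → (157.750,121.855) → (158.218,108.541) → (156.705,93.904) → (153.496,79.755) → (148.876,67.907) → (143.132,60.169) → (136.549,58.355)

G21
G90
G0 X16.736 Y116.368
M3 S322
G01 X22.410 Y117.515 F3243
G01 X27.234 Y114.314 F3243
G01 X28.381 Y108.640 F3243
G01 X25.180 Y103.816 F3243
G01 X19.506 Y102.669 F3243
G01 X14.682 Y105.870 F3243
G01 X13.535 Y111.544 F3243
G01 X16.736 Y116.368 F3243
M5
G0 X46.770 Y142.336
M3 S322
G01 X66.956 Y125.432 F3243
G01 X57.118 Y101.010 F3243
G01 X30.851 Y102.820 F3243
G01 X24.455 Y128.361 F3243
G01 X46.770 Y142.336 F3243
M5
G0 X149.727 Y137.268
M3 S551
G01 X155.015 Y132.034 F2174
G01 X157.750 Y121.855 F2174
G01 X158.218 Y108.541 F2174
G01 X156.705 Y93.904 F2174
G01 X153.496 Y79.755 F2174
G01 X148.876 Y67.907 F2174
G01 X143.132 Y60.169 F2174
G01 X136.549 Y58.355 F2174
M5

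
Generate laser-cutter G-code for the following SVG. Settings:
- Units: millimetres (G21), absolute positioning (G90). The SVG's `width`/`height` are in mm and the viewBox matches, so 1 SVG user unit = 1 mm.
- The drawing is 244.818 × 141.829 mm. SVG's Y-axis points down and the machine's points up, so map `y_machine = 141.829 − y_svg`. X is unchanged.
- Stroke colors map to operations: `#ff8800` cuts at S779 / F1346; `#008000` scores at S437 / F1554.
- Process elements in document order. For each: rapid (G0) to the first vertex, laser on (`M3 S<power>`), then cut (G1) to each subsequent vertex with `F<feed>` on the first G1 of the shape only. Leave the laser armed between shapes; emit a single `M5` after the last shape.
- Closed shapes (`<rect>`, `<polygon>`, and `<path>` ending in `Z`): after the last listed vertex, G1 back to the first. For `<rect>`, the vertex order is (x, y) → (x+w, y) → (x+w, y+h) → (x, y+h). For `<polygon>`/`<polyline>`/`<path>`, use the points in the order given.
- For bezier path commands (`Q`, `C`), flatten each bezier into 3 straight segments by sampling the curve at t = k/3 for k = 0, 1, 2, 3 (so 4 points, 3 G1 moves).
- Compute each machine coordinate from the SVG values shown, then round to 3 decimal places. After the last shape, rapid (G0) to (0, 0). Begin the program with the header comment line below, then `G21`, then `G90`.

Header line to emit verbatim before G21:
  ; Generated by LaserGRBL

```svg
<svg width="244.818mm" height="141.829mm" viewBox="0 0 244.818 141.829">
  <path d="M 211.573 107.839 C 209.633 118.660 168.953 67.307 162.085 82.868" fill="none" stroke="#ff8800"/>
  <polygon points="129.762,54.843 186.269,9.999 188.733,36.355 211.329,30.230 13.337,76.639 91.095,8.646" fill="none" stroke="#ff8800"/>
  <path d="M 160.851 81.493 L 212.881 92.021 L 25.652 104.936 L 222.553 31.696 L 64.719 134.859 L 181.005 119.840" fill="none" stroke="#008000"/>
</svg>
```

Since the viewBox matches the mm dimensions, user units are millimetres directly. The only transform is the Y-flip y_m = 141.829 − y_svg.

Shape 1 is a cubic bezier drawn with `<path>`. Its stroke #ff8800 means cut at S779, F1346. After flipping Y the toolpath is (211.573,33.990) → (199.407,39.113) → (177.537,56.998) → (162.085,58.961).

Shape 2 is a closed polygon drawn with `<polygon>`. Its stroke #ff8800 means cut at S779, F1346. After flipping Y the toolpath is (129.762,86.986) → (186.269,131.830) → (188.733,105.474) → (211.329,111.599) → (13.337,65.190) → (91.095,133.183) → (129.762,86.986), returning to the start.

Shape 3 is a open polyline drawn with `<path>`. Its stroke #008000 means score at S437, F1554. After flipping Y the toolpath is (160.851,60.336) → (212.881,49.808) → (25.652,36.893) → (222.553,110.133) → (64.719,6.970) → (181.005,21.989).

; Generated by LaserGRBL
G21
G90
G0 X211.573 Y33.990
M3 S779
G1 X199.407 Y39.113 F1346
G1 X177.537 Y56.998
G1 X162.085 Y58.961
G0 X129.762 Y86.986
M3 S779
G1 X186.269 Y131.830 F1346
G1 X188.733 Y105.474
G1 X211.329 Y111.599
G1 X13.337 Y65.190
G1 X91.095 Y133.183
G1 X129.762 Y86.986
G0 X160.851 Y60.336
M3 S437
G1 X212.881 Y49.808 F1554
G1 X25.652 Y36.893
G1 X222.553 Y110.133
G1 X64.719 Y6.970
G1 X181.005 Y21.989
M5
G0 X0.000 Y0.000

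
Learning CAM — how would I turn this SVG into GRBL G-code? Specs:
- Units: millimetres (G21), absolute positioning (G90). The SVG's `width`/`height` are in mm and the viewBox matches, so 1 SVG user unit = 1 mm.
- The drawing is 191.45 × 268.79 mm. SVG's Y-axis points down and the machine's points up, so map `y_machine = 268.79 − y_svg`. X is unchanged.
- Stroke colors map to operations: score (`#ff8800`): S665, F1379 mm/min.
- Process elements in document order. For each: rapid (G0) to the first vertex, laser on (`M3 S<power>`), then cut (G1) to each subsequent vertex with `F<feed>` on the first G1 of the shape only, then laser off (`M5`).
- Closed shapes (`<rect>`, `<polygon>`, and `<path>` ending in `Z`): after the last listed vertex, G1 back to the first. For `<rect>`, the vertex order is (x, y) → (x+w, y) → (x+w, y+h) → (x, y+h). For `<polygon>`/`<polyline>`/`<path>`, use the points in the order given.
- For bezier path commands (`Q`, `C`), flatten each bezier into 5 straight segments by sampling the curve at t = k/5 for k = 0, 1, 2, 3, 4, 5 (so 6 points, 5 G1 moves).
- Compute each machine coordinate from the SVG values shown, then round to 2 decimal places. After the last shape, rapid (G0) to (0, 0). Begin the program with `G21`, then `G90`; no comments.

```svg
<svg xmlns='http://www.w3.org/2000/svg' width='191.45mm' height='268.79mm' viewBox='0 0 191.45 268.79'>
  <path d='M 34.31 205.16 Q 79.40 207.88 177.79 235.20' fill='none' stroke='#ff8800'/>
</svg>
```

G21
G90
G0 X34.31 Y63.63
M3 S665
G1 X54.48 Y61.56 F1379
G1 X78.91 Y57.52
G1 X107.61 Y51.51
G1 X140.57 Y43.53
G1 X177.79 Y33.59
M5
G0 X0.00 Y0.00

viewBox `0 0 191.45 268.79` with mm width/height → 1 unit = 1 mm. Flip: y_m = 268.79 − y_svg.

**Shape 1** — `<path>` quadratic bezier, stroke `#ff8800` → score (S665, F1379). Control points (SVG): P0=(34.31,205.16), P1=(79.40,207.88), P2=(177.79,235.20); sampled at t=k/5. Machine vertices: (34.31,63.63) → (54.48,61.56) → (78.91,57.52) → (107.61,51.51) → (140.57,43.53) → (177.79,33.59). Open path.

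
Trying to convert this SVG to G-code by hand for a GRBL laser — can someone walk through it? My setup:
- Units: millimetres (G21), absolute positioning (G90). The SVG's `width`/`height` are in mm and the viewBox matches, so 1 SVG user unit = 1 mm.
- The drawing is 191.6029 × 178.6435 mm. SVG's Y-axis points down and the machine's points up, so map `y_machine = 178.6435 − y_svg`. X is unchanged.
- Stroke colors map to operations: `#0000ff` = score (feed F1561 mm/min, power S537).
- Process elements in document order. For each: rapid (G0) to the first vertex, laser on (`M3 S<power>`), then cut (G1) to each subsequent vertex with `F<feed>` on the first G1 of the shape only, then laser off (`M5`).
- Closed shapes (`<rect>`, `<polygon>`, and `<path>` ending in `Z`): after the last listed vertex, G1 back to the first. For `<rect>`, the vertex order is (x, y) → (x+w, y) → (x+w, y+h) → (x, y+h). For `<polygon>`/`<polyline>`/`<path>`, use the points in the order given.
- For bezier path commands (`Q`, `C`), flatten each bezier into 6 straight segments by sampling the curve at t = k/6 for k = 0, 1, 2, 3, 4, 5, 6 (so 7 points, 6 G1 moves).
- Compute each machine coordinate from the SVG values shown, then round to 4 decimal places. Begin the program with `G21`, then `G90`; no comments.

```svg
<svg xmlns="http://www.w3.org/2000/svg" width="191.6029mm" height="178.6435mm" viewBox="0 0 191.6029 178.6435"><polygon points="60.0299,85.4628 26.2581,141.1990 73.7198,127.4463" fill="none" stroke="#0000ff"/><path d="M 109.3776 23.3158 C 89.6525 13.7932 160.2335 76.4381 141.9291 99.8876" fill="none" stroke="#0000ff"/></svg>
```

G21
G90
G0 X60.0299 Y93.1807
M3 S537
G1 X26.2581 Y37.4445 F1561
G1 X73.7198 Y51.1972
G1 X60.0299 Y93.1807
M5
G0 X109.3776 Y155.3277
M3 S537
G1 X106.2110 Y154.5906 F1561
G1 X113.1178 Y144.9190
G1 X125.1206 Y129.4063
G1 X137.2418 Y111.1460
G1 X144.5038 Y93.2314
G1 X141.9291 Y78.7559
M5

1 u = 1 mm; y_m = 178.6435 − y.

[1] `<polygon>` closed polygon, #0000ff→score S537 F1561: (60.0299,93.1807) → (26.2581,37.4445) → (73.7198,51.1972) → (60.0299,93.1807) (closed)

[2] `<path>` cubic bezier, #0000ff→score S537 F1561: (109.3776,155.3277) → (106.2110,154.5906) → (113.1178,144.9190) → (125.1206,129.4063) → (137.2418,111.1460) → (144.5038,93.2314) → (141.9291,78.7559)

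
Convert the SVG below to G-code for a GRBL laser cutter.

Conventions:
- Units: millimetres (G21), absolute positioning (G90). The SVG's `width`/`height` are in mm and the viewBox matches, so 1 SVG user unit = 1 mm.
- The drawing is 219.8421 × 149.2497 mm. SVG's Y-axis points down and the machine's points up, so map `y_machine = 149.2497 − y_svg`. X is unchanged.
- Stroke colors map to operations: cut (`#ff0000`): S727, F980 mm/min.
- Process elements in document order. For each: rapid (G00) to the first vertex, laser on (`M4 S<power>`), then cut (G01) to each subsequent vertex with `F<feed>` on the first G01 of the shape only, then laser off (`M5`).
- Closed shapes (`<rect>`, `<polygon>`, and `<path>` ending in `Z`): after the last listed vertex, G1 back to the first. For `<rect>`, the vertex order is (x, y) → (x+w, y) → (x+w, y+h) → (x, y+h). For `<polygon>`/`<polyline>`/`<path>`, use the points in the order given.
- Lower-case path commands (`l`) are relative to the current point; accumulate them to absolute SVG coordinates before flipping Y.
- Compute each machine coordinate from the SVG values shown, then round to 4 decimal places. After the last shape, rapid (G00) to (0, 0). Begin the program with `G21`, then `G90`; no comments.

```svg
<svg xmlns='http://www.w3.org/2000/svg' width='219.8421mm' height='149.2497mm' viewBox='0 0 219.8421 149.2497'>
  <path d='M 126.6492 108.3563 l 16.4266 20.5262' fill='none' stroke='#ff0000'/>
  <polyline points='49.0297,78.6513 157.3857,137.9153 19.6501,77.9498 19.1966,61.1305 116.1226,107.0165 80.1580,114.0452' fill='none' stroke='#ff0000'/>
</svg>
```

viewBox `0 0 219.8421 149.2497` with mm width/height → 1 unit = 1 mm. Flip: y_m = 149.2497 − y_svg.

**Shape 1** — `<path>` line segment, stroke `#ff0000` → cut (S727, F980). Machine vertices: (126.6492,40.8934) → (143.0758,20.3672). Open path.

**Shape 2** — `<polyline>` open polyline, stroke `#ff0000` → cut (S727, F980). Machine vertices: (49.0297,70.5984) → (157.3857,11.3344) → (19.6501,71.2999) → (19.1966,88.1192) → (116.1226,42.2332) → (80.1580,35.2045). Open path.

G21
G90
G00 X126.6492 Y40.8934
M4 S727
G01 X143.0758 Y20.3672 F980
M5
G00 X49.0297 Y70.5984
M4 S727
G01 X157.3857 Y11.3344 F980
G01 X19.6501 Y71.2999
G01 X19.1966 Y88.1192
G01 X116.1226 Y42.2332
G01 X80.1580 Y35.2045
M5
G00 X0.0000 Y0.0000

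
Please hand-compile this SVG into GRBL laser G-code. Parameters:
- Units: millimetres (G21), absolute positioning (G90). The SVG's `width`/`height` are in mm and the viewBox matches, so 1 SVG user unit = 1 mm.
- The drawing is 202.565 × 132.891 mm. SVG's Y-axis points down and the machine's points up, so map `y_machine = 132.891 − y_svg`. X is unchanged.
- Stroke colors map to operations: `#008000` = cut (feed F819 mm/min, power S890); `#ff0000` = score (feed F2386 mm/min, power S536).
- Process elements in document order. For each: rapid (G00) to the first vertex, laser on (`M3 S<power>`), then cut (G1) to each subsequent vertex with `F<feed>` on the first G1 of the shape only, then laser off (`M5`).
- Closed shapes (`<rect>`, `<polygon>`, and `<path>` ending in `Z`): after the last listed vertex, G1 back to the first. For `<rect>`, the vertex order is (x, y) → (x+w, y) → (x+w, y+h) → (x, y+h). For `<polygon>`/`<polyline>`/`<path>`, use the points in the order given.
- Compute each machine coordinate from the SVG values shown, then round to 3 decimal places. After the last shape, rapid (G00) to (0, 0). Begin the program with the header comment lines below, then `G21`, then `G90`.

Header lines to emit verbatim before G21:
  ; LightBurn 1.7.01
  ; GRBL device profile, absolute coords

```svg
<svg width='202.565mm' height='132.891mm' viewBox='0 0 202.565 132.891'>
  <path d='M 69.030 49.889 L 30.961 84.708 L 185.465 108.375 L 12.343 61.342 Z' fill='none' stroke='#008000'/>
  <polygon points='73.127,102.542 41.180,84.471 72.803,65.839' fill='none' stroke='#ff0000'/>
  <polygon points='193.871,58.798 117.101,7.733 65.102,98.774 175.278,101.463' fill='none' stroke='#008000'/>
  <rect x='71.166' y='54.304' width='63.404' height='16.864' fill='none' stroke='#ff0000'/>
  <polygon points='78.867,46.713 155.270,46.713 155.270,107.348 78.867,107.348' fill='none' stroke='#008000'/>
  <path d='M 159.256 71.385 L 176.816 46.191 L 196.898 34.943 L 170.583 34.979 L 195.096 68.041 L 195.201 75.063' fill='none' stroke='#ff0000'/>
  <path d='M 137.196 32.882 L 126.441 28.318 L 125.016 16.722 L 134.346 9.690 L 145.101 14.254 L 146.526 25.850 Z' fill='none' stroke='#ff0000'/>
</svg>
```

; LightBurn 1.7.01
; GRBL device profile, absolute coords
G21
G90
G00 X69.030 Y83.002
M3 S890
G1 X30.961 Y48.183 F819
G1 X185.465 Y24.516
G1 X12.343 Y71.549
G1 X69.030 Y83.002
M5
G00 X73.127 Y30.349
M3 S536
G1 X41.180 Y48.420 F2386
G1 X72.803 Y67.052
G1 X73.127 Y30.349
M5
G00 X193.871 Y74.093
M3 S890
G1 X117.101 Y125.158 F819
G1 X65.102 Y34.117
G1 X175.278 Y31.428
G1 X193.871 Y74.093
M5
G00 X71.166 Y78.587
M3 S536
G1 X134.570 Y78.587 F2386
G1 X134.570 Y61.723
G1 X71.166 Y61.723
G1 X71.166 Y78.587
M5
G00 X78.867 Y86.178
M3 S890
G1 X155.270 Y86.178 F819
G1 X155.270 Y25.543
G1 X78.867 Y25.543
G1 X78.867 Y86.178
M5
G00 X159.256 Y61.506
M3 S536
G1 X176.816 Y86.700 F2386
G1 X196.898 Y97.948
G1 X170.583 Y97.912
G1 X195.096 Y64.850
G1 X195.201 Y57.828
M5
G00 X137.196 Y100.009
M3 S536
G1 X126.441 Y104.573 F2386
G1 X125.016 Y116.169
G1 X134.346 Y123.201
G1 X145.101 Y118.637
G1 X146.526 Y107.041
G1 X137.196 Y100.009
M5
G00 X0.000 Y0.000

Since the viewBox matches the mm dimensions, user units are millimetres directly. The only transform is the Y-flip y_m = 132.891 − y_svg.

Shape 1 is a closed polygon drawn with `<path>`. Its stroke #008000 means cut at S890, F819. After flipping Y the toolpath is (69.030,83.002) → (30.961,48.183) → (185.465,24.516) → (12.343,71.549) → (69.030,83.002), returning to the start.

Shape 2 is a regular polygon drawn with `<polygon>`. Its stroke #ff0000 means score at S536, F2386. After flipping Y the toolpath is (73.127,30.349) → (41.180,48.420) → (72.803,67.052) → (73.127,30.349), returning to the start.

Shape 3 is a closed polygon drawn with `<polygon>`. Its stroke #008000 means cut at S890, F819. After flipping Y the toolpath is (193.871,74.093) → (117.101,125.158) → (65.102,34.117) → (175.278,31.428) → (193.871,74.093), returning to the start.

Shape 4 is a rectangle drawn with `<rect>`. Its stroke #ff0000 means score at S536, F2386. After flipping Y the toolpath is (71.166,78.587) → (134.570,78.587) → (134.570,61.723) → (71.166,61.723) → (71.166,78.587), returning to the start.

Shape 5 is a rectangle drawn with `<polygon>`. Its stroke #008000 means cut at S890, F819. After flipping Y the toolpath is (78.867,86.178) → (155.270,86.178) → (155.270,25.543) → (78.867,25.543) → (78.867,86.178), returning to the start.

Shape 6 is a open polyline drawn with `<path>`. Its stroke #ff0000 means score at S536, F2386. After flipping Y the toolpath is (159.256,61.506) → (176.816,86.700) → (196.898,97.948) → (170.583,97.912) → (195.096,64.850) → (195.201,57.828).

Shape 7 is a regular polygon drawn with `<path>`. Its stroke #ff0000 means score at S536, F2386. After flipping Y the toolpath is (137.196,100.009) → (126.441,104.573) → (125.016,116.169) → (134.346,123.201) → (145.101,118.637) → (146.526,107.041) → (137.196,100.009), returning to the start.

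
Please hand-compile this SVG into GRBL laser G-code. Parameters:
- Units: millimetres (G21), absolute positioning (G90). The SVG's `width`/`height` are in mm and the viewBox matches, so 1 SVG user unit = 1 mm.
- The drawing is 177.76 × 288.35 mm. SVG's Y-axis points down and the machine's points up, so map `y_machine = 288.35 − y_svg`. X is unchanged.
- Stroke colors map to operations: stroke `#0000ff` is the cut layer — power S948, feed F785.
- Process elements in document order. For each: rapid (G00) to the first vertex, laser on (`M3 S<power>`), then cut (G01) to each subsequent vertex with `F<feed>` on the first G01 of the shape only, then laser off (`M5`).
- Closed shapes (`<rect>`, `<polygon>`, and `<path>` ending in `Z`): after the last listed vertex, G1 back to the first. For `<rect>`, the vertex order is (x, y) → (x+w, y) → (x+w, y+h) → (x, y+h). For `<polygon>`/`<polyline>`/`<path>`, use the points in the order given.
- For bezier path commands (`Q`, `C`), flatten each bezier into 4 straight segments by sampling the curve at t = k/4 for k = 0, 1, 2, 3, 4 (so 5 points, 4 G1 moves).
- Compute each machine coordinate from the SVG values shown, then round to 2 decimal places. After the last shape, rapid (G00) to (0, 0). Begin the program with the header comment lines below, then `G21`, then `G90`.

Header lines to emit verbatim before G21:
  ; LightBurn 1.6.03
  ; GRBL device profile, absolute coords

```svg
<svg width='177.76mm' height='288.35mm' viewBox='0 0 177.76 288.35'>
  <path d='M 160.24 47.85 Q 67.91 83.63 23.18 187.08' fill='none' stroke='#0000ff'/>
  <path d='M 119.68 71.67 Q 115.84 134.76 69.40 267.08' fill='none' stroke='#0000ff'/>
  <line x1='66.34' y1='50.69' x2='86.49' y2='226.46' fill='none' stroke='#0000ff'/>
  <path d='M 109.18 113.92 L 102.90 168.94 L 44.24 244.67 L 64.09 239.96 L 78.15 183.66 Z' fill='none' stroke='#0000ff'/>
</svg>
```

; LightBurn 1.6.03
; GRBL device profile, absolute coords
G21
G90
G00 X160.24 Y240.50
M3 S948
G01 X117.05 Y218.38 F785
G01 X79.81 Y187.80
G01 X48.52 Y148.77
G01 X23.18 Y101.27
M5
G00 X119.68 Y216.68
M3 S948
G01 X115.10 Y180.81 F785
G01 X105.19 Y136.28
G01 X89.96 Y83.10
G01 X69.40 Y21.27
M5
G00 X66.34 Y237.66
M3 S948
G01 X86.49 Y61.89 F785
M5
G00 X109.18 Y174.43
M3 S948
G01 X102.90 Y119.41 F785
G01 X44.24 Y43.68
G01 X64.09 Y48.39
G01 X78.15 Y104.69
G01 X109.18 Y174.43
M5
G00 X0.00 Y0.00

viewBox `0 0 177.76 288.35` with mm width/height → 1 unit = 1 mm. Flip: y_m = 288.35 − y_svg.

**Shape 1** — `<path>` quadratic bezier, stroke `#0000ff` → cut (S948, F785). Control points (SVG): P0=(160.24,47.85), P1=(67.91,83.63), P2=(23.18,187.08); sampled at t=k/4. Machine vertices: (160.24,240.50) → (117.05,218.38) → (79.81,187.80) → (48.52,148.77) → (23.18,101.27). Open path.

**Shape 2** — `<path>` quadratic bezier, stroke `#0000ff` → cut (S948, F785). Control points (SVG): P0=(119.68,71.67), P1=(115.84,134.76), P2=(69.40,267.08); sampled at t=k/4. Machine vertices: (119.68,216.68) → (115.10,180.81) → (105.19,136.28) → (89.96,83.10) → (69.40,21.27). Open path.

**Shape 3** — `<line>` line segment, stroke `#0000ff` → cut (S948, F785). Machine vertices: (66.34,237.66) → (86.49,61.89). Open path.

**Shape 4** — `<path>` closed polygon, stroke `#0000ff` → cut (S948, F785). Machine vertices: (109.18,174.43) → (102.90,119.41) → (44.24,43.68) → (64.09,48.39) → (78.15,104.69) → (109.18,174.43). Closed: final G1 returns to the first vertex.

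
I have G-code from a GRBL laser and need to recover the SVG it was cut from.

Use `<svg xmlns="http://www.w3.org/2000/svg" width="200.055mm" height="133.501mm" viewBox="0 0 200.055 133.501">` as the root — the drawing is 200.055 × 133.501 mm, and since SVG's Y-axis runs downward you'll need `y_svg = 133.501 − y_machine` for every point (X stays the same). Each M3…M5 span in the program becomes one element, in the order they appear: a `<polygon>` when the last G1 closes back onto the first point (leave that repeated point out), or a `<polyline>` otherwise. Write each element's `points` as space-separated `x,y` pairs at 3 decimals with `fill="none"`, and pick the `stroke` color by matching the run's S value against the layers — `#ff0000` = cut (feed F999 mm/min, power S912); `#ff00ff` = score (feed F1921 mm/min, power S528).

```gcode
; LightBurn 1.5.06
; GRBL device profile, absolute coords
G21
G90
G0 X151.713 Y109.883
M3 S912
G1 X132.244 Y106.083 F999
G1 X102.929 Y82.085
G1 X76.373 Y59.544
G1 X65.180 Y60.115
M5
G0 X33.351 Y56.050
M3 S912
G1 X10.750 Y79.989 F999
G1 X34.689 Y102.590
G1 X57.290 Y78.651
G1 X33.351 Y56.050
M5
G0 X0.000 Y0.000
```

y_svg = 133.501 − y_m. Every run uses S912, so all elements get stroke `#ff0000` (cut).

[1] open run; points: 151.713,23.618 132.244,27.418 102.929,51.416 76.373,73.957 65.180,73.386

[2] closed run; points: 33.351,77.451 10.750,53.512 34.689,30.911 57.290,54.850

<svg xmlns="http://www.w3.org/2000/svg" width="200.055mm" height="133.501mm" viewBox="0 0 200.055 133.501">
  <polyline points="151.713,23.618 132.244,27.418 102.929,51.416 76.373,73.957 65.180,73.386" fill="none" stroke="#ff0000"/>
  <polygon points="33.351,77.451 10.750,53.512 34.689,30.911 57.290,54.850" fill="none" stroke="#ff0000"/>
</svg>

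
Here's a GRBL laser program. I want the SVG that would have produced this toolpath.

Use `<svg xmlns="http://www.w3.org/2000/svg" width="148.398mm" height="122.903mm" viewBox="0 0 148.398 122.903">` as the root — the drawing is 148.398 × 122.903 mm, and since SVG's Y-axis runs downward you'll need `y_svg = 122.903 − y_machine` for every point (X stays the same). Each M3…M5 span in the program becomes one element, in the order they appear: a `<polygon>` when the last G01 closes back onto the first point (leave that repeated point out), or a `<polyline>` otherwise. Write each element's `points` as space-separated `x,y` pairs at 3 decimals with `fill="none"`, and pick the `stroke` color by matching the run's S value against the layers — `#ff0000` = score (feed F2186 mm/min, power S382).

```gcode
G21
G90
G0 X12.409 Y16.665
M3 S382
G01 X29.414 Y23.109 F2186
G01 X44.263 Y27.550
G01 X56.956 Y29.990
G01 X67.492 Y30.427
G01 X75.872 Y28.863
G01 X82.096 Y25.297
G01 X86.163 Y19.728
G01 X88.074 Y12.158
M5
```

y_svg = 122.903 − y_m. Every run uses S382, so all elements get stroke `#ff0000` (score).

[1] open run; points: 12.409,106.238 29.414,99.794 44.263,95.353 56.956,92.913 67.492,92.476 75.872,94.040 82.096,97.606 86.163,103.175 88.074,110.745

<svg xmlns="http://www.w3.org/2000/svg" width="148.398mm" height="122.903mm" viewBox="0 0 148.398 122.903">
  <polyline points="12.409,106.238 29.414,99.794 44.263,95.353 56.956,92.913 67.492,92.476 75.872,94.040 82.096,97.606 86.163,103.175 88.074,110.745" fill="none" stroke="#ff0000"/>
</svg>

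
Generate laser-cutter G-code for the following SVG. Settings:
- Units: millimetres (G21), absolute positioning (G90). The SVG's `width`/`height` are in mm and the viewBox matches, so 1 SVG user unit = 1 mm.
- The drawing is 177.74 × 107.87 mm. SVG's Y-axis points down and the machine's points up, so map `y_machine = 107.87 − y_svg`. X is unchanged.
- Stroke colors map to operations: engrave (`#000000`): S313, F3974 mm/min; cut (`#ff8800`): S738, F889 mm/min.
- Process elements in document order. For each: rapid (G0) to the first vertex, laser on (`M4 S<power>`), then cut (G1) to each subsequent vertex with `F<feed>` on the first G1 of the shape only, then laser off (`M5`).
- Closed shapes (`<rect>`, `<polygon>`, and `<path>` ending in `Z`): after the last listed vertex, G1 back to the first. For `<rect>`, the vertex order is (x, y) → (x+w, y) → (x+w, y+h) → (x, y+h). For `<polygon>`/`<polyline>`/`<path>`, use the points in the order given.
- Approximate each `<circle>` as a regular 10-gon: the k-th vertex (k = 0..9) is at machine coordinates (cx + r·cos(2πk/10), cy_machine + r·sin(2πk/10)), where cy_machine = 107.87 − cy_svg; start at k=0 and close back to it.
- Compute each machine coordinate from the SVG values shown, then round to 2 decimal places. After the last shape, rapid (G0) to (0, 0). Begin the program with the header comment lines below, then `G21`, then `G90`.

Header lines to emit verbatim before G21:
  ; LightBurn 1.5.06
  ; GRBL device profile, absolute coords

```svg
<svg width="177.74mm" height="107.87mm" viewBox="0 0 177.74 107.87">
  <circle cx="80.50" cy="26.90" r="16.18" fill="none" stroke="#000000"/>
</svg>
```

; LightBurn 1.5.06
; GRBL device profile, absolute coords
G21
G90
G0 X96.68 Y80.97
M4 S313
G1 X93.59 Y90.48 F3974
G1 X85.50 Y96.36
G1 X75.50 Y96.36
G1 X67.41 Y90.48
G1 X64.32 Y80.97
G1 X67.41 Y71.46
G1 X75.50 Y65.58
G1 X85.50 Y65.58
G1 X93.59 Y71.46
G1 X96.68 Y80.97
M5
G0 X0.00 Y0.00

viewBox `0 0 177.74 107.87` with mm width/height → 1 unit = 1 mm. Flip: y_m = 107.87 − y_svg.

**Shape 1** — `<circle>` circle, stroke `#000000` → engrave (S313, F3974). Machine vertices: (96.68,80.97) → (93.59,90.48) → (85.50,96.36) → (75.50,96.36) → (67.41,90.48) → (64.32,80.97) → (67.41,71.46) → (75.50,65.58) → (85.50,65.58) → (93.59,71.46) → (96.68,80.97). Closed: final G1 returns to the first vertex.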